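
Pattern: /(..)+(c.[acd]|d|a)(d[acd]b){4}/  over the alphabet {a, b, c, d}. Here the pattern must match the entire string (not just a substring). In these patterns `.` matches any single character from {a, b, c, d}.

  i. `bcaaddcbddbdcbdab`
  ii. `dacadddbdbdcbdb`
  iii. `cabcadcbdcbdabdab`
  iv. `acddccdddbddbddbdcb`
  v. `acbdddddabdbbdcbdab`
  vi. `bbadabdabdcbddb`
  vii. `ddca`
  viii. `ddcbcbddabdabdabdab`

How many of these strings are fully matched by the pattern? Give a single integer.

i → match
ii → no match
iii → match
iv → match
v → no match
vi → match
vii → no match — must end with `b`
viii → match
Total matched: 5

5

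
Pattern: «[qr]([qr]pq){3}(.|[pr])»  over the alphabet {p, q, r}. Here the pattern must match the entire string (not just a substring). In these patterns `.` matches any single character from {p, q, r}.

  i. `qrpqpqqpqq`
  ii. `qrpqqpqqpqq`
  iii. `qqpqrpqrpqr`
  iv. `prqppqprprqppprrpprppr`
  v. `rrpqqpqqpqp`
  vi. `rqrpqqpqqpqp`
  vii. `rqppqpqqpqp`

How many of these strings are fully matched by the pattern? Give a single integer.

i. `qrpqpqqpqq` → no match
ii. `qrpqqpqqpqq` → match
iii. `qqpqrpqrpqr` → match
iv → no match
v. `rrpqqpqqpqp` → match
vi. `rqrpqqpqqpqp` → no match
vii. `rqppqpqqpqp` → no match
Total matched: 3

3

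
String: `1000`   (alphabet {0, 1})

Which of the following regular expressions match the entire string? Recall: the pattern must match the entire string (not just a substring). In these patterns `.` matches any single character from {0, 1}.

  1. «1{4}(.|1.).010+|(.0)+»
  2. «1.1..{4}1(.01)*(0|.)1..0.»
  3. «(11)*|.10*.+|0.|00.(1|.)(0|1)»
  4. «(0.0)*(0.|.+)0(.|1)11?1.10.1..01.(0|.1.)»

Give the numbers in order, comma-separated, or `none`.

1

1 → match
2 → no match
3 → no match
4 → no match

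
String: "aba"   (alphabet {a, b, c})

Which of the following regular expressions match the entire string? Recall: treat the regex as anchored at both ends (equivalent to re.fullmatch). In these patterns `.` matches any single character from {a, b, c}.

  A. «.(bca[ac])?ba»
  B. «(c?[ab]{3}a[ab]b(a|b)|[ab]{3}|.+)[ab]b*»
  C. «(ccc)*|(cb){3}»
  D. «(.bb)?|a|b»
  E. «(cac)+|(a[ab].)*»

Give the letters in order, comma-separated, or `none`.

A, B, E

A → match
B → match
C → no match
D → no match
E → match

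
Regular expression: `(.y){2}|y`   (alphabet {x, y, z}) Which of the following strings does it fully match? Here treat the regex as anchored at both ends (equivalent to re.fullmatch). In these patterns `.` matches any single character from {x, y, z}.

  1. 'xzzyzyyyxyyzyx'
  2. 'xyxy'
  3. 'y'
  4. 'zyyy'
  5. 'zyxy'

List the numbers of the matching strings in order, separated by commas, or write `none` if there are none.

1 → no match — must end with 'y'
2. 'xyxy' → match
3. 'y' → match
4. 'zyyy' → match
5. 'zyxy' → match

2, 3, 4, 5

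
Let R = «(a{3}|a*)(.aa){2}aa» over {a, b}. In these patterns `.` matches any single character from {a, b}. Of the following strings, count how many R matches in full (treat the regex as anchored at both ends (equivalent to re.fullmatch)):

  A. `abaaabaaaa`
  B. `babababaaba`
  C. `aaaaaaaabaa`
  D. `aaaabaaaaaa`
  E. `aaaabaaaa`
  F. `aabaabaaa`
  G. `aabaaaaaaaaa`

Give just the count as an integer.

1

A. `abaaabaaaa` → no match
B. `babababaaba` → no match — must end with `aaaa`
C. `aaaaaaaabaa` → no match — must end with `aaaa`
D. `aaaabaaaaaa` → no match
E. `aaaabaaaa` → match
F. `aabaabaaa` → no match — must end with `aaaa`
G. `aabaaaaaaaaa` → no match
Total matched: 1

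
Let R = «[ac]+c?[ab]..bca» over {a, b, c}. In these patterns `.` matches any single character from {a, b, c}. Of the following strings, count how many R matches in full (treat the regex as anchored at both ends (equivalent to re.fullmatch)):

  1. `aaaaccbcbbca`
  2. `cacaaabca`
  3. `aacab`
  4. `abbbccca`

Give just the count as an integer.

2

1. `aaaaccbcbbca` → match
2. `cacaaabca` → match
3. `aacab` → no match — must end with `bca`
4. `abbbccca` → no match — must end with `bca`
Total matched: 2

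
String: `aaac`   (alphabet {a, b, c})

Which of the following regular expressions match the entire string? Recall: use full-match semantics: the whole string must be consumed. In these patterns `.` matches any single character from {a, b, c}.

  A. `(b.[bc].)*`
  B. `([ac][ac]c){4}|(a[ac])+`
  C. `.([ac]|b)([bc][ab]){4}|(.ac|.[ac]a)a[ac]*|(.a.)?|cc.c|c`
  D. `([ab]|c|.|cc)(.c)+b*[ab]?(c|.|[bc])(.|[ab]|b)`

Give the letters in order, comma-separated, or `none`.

A → no match
B → match
C → no match
D → no match

B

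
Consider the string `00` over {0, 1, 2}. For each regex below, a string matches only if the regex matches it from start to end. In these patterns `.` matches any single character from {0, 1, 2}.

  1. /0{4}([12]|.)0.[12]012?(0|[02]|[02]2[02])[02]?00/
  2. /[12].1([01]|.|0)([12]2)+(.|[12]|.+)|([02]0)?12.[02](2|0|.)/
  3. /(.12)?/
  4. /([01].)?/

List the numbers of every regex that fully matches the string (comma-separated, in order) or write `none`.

1 → no match
2 → no match
3 → no match
4 → match

4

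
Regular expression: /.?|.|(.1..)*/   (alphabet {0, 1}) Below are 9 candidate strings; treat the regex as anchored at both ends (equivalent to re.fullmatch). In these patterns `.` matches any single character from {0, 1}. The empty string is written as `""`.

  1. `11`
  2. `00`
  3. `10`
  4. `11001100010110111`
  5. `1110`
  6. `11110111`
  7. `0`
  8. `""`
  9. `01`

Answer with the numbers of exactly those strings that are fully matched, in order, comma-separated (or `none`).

1 → no match
2 → no match
3 → no match
4 → no match
5 → match
6 → match
7 → match
8 → match
9 → no match

5, 6, 7, 8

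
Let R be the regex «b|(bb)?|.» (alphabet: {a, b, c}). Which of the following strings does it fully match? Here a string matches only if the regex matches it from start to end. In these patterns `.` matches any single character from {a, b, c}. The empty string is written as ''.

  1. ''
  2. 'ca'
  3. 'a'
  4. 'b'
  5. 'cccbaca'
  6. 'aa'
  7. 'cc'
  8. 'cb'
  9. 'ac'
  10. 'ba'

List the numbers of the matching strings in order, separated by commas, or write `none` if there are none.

1, 3, 4

1 → match
2 → no match
3 → match
4 → match
5 → no match
6 → no match
7 → no match
8 → no match
9 → no match
10 → no match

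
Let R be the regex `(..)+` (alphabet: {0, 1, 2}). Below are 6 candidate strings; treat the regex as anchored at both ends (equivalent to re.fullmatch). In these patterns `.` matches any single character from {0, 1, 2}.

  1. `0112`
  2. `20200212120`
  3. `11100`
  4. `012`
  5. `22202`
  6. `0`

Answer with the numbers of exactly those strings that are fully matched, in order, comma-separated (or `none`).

1

1 → match
2 → no match
3 → no match
4 → no match
5 → no match
6 → no match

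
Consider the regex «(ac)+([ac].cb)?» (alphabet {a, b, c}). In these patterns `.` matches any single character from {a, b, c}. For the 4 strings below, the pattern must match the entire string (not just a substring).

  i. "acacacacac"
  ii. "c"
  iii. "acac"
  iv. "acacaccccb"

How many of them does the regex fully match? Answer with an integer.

3

i → match
ii → no match — must start with "ac"
iii → match
iv → match
Total matched: 3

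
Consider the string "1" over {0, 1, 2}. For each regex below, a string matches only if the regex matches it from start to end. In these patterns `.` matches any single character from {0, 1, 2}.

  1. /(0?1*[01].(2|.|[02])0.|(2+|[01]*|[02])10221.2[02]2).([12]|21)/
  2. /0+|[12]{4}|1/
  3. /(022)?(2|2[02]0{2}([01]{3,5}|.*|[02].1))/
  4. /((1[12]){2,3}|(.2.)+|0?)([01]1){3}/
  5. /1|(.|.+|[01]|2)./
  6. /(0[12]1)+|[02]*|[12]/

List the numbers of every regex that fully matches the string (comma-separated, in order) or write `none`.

1 → no match
2 → match
3 → no match
4 → no match
5 → match
6 → match

2, 5, 6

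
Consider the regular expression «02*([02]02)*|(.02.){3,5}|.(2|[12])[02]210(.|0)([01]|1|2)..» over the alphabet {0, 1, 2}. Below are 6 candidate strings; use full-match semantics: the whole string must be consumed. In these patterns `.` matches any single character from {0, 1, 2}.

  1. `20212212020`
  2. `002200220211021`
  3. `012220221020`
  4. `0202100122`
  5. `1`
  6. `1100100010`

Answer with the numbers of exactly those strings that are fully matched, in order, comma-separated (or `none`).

4

1 → no match
2 → no match
3 → no match
4 → match
5 → no match
6 → no match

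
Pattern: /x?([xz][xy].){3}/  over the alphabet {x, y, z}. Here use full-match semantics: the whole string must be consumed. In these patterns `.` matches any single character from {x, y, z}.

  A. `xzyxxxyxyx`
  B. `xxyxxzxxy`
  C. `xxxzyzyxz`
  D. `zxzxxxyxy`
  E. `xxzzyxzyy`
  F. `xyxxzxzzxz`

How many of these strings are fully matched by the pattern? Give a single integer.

A. `xzyxxxyxyx` → match
B. `xxyxxzxxy` → match
C. `xxxzyzyxz` → no match
D. `zxzxxxyxy` → no match
E. `xxzzyxzyy` → match
F. `xyxxzxzzxz` → no match
Total matched: 3

3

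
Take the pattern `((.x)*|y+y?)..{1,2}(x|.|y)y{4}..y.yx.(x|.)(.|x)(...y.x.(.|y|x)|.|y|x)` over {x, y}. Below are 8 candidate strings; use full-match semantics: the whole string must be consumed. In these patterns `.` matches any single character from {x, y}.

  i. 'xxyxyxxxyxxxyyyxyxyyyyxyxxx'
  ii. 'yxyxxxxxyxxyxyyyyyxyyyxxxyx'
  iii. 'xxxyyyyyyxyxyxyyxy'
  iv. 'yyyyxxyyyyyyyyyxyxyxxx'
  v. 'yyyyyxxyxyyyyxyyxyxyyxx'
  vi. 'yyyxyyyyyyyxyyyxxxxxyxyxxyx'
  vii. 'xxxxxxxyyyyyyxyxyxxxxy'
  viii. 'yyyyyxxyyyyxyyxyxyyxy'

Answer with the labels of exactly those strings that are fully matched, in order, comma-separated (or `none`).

i → no match
ii → match
iii → match
iv → match
v → match
vi → match
vii → match
viii → match

ii, iii, iv, v, vi, vii, viii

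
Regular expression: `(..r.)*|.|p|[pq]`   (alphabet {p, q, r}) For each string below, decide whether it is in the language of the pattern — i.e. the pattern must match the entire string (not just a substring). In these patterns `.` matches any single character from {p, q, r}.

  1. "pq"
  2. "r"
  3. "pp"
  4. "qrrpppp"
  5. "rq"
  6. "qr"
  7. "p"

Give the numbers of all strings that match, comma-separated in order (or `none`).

1. "pq" → no match
2. "r" → match
3. "pp" → no match
4. "qrrpppp" → no match
5. "rq" → no match
6. "qr" → no match
7. "p" → match

2, 7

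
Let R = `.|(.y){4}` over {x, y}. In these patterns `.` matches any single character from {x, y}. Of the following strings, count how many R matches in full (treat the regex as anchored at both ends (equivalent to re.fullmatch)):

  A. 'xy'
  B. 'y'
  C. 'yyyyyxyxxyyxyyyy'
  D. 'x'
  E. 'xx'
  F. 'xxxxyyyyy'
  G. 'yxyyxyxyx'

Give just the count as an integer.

A. 'xy' → no match
B. 'y' → match
C → no match
D. 'x' → match
E. 'xx' → no match
F. 'xxxxyyyyy' → no match
G. 'yxyyxyxyx' → no match
Total matched: 2

2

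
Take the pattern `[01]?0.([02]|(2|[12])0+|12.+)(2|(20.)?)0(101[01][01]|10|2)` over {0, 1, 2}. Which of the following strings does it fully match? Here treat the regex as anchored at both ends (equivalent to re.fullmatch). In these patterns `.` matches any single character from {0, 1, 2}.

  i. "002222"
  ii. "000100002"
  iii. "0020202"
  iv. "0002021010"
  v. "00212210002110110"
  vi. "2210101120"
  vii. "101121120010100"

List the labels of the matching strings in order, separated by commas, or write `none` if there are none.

ii, iii, vii

i → no match
ii → match
iii → match
iv → no match
v → no match
vi → no match
vii → match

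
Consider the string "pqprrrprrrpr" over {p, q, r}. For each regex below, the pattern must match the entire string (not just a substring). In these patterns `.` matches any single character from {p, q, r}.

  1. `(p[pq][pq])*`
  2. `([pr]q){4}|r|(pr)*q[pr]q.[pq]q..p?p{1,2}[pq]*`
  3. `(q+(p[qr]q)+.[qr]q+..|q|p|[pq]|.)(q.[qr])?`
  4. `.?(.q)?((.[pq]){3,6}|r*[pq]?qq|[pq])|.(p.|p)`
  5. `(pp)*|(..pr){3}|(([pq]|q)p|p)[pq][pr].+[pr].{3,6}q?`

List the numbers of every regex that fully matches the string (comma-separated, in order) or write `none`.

5

1 → no match
2 → no match
3 → no match
4 → no match
5 → match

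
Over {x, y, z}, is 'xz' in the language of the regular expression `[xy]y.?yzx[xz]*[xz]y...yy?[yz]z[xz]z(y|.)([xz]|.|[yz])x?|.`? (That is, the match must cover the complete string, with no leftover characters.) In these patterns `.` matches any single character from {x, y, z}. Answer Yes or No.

No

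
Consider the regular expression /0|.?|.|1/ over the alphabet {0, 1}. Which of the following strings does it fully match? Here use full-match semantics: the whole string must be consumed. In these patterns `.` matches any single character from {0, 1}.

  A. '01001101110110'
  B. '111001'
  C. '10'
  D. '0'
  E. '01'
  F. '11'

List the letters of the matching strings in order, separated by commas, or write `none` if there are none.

A → no match
B → no match
C → no match
D → match
E → no match
F → no match

D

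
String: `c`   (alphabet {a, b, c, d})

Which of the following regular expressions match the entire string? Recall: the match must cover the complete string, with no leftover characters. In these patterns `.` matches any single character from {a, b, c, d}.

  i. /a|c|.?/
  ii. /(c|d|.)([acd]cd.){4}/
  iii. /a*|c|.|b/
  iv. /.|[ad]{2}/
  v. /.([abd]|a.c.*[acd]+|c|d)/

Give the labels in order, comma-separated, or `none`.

i, iii, iv

i → match
ii → no match
iii → match
iv → match
v → no match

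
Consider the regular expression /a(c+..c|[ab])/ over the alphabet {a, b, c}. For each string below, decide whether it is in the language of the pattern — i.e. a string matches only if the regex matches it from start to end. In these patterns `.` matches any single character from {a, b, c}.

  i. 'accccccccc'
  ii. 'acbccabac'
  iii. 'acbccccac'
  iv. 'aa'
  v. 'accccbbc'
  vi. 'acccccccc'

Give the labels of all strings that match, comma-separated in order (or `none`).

i → match
ii → no match
iii → no match
iv → match
v → match
vi → match

i, iv, v, vi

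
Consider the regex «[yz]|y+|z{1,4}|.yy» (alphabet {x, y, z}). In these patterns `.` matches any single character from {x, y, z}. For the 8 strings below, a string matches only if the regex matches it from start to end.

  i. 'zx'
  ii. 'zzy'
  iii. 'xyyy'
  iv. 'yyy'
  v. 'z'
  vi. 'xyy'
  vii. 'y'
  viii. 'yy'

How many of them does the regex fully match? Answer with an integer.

i. 'zx' → no match
ii. 'zzy' → no match
iii. 'xyyy' → no match
iv. 'yyy' → match
v. 'z' → match
vi. 'xyy' → match
vii. 'y' → match
viii. 'yy' → match
Total matched: 5

5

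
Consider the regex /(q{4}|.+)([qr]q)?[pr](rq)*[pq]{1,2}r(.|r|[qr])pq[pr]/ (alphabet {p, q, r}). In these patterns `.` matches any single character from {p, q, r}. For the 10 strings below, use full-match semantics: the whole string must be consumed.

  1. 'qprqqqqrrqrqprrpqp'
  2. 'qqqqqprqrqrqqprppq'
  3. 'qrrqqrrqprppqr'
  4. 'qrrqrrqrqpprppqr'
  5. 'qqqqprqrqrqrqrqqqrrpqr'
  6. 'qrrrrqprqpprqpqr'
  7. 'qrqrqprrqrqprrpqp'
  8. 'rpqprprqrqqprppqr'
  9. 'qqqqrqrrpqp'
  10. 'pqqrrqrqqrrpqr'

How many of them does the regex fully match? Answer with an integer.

9

1 → match
2 → no match
3 → match
4 → match
5 → match
6 → match
7 → match
8 → match
9 → match
10 → match
Total matched: 9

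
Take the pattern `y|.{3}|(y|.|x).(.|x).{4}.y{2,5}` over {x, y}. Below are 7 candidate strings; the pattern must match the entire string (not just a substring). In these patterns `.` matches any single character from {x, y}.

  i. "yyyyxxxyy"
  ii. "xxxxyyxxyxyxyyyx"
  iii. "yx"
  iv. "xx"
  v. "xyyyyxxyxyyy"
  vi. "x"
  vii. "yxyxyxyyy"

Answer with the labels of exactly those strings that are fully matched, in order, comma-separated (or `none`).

i → no match
ii → no match
iii → no match
iv → no match
v → no match
vi → no match
vii → no match

none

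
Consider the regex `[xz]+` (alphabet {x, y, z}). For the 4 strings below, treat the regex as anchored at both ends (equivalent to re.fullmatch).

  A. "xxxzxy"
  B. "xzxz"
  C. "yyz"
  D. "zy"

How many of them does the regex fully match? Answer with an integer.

A → no match
B → match
C → no match
D → no match
Total matched: 1

1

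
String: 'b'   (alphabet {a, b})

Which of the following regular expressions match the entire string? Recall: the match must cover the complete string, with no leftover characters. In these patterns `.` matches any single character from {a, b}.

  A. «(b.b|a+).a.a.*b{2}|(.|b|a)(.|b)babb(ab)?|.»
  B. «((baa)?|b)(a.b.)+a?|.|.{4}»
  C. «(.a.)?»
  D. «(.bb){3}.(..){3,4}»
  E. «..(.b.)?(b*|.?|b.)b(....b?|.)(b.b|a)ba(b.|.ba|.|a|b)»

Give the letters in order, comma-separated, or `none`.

A → match
B → match
C → no match
D → no match
E → no match

A, B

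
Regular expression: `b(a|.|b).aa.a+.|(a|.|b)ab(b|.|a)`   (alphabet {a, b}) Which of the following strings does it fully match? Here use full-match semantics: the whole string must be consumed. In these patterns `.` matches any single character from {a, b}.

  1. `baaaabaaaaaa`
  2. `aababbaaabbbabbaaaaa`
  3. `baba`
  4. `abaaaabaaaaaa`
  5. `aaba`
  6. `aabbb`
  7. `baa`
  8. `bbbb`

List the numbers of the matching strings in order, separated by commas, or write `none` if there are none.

1 → match
2 → no match
3 → match
4 → no match
5 → match
6 → no match
7 → no match
8 → no match

1, 3, 5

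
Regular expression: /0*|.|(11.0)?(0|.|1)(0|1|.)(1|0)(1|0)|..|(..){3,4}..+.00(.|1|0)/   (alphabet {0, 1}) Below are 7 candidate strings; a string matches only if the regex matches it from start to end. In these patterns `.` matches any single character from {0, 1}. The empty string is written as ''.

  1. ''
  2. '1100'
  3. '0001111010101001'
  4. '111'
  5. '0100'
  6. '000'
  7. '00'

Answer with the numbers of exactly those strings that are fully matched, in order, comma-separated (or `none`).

1, 2, 3, 5, 6, 7

1 → match
2 → match
3 → match
4 → no match
5 → match
6 → match
7 → match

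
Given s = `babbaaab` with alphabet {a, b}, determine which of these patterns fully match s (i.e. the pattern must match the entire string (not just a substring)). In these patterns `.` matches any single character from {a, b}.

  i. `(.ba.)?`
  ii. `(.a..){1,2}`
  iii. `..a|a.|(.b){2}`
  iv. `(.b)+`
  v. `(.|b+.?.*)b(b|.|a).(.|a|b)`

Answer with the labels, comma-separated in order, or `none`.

i → no match
ii → match
iii → no match
iv → no match
v → no match

ii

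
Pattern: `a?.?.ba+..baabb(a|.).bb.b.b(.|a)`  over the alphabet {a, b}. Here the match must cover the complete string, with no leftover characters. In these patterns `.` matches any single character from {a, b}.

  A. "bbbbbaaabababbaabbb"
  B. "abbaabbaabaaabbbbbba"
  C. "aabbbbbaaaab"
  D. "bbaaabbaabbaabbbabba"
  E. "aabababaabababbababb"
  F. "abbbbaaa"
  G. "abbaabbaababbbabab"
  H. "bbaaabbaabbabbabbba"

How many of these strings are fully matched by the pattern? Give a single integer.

0

A → no match
B → no match
C → no match
D → no match
E → no match
F → no match
G → no match
H → no match
Total matched: 0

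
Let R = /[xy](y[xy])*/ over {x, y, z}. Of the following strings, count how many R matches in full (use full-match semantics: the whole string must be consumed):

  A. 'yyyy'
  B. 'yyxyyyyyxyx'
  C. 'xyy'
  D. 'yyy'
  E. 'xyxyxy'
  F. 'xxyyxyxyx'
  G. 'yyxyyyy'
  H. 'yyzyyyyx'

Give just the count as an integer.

4

A → no match
B → match
C → match
D → match
E → no match
F → no match
G → match
H → no match
Total matched: 4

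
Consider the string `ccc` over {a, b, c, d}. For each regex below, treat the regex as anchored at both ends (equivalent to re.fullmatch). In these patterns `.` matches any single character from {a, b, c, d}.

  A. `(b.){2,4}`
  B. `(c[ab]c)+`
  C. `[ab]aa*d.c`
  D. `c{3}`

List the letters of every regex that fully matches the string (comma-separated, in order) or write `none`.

D

A → no match — must start with `b`
B → no match
C → no match
D → match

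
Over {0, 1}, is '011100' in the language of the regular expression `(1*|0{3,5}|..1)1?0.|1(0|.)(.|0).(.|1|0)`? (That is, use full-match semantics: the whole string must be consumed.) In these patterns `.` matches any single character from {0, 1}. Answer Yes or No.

Yes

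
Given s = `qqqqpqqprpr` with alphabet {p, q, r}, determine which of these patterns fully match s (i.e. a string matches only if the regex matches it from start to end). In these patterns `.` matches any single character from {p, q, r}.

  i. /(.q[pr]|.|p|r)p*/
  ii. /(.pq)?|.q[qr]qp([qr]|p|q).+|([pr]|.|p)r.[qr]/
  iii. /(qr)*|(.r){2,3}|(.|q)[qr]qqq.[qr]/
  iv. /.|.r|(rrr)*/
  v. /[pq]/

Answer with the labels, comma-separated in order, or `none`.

ii

i → no match
ii → match
iii → no match
iv → no match
v → no match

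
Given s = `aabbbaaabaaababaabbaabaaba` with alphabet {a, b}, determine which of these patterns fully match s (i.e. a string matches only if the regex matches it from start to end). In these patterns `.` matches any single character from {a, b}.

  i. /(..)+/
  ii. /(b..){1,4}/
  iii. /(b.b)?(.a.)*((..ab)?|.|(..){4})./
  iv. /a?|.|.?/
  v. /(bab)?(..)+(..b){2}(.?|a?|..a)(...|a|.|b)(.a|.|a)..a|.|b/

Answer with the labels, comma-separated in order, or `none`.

i, v

i → match
ii → no match — must start with `b`
iii → no match
iv → no match
v → match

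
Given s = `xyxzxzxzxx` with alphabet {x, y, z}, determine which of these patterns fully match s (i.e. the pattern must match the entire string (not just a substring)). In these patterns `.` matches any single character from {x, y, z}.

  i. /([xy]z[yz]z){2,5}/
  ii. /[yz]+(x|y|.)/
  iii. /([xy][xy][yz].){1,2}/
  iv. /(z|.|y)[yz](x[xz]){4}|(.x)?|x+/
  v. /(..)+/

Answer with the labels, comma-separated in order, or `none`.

iv, v

i → no match — must end with `z`
ii → no match
iii → no match
iv → match
v → match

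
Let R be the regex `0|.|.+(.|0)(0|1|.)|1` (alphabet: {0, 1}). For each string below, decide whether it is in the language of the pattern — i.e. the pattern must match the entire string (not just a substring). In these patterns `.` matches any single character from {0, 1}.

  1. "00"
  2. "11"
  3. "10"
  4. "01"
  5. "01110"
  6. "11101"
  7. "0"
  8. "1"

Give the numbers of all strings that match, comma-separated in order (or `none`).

1 → no match
2 → no match
3 → no match
4 → no match
5 → match
6 → match
7 → match
8 → match

5, 6, 7, 8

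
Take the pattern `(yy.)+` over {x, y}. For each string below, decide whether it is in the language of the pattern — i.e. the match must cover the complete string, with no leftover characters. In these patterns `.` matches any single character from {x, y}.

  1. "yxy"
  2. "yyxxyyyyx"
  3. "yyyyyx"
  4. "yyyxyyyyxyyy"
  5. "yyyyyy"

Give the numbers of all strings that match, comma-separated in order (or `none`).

3, 5

1 → no match — must start with "yy"
2 → no match
3 → match
4 → no match
5 → match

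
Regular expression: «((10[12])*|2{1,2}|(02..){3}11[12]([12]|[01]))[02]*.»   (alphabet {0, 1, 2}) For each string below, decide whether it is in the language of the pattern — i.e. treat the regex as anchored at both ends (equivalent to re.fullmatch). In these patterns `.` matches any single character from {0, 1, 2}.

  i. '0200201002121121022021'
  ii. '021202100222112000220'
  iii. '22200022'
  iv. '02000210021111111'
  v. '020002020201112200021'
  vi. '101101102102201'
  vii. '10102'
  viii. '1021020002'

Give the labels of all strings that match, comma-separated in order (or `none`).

i → no match
ii → match
iii. '22200022' → match
iv → match
v → match
vi → match
vii. '10102' → match
viii. '1021020002' → match

ii, iii, iv, v, vi, vii, viii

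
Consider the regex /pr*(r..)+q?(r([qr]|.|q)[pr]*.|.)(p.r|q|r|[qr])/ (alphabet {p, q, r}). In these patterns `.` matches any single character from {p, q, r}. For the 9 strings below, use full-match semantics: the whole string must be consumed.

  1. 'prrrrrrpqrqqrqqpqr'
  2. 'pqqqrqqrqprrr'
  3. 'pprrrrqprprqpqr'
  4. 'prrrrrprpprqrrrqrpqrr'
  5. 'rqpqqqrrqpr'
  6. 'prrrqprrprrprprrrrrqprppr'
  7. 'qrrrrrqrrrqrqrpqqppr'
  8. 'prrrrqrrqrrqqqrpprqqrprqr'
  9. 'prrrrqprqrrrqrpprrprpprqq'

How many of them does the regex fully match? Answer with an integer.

4

1 → match
2 → no match
3 → no match
4 → match
5 → no match — must start with 'p'
6 → match
7 → no match — must start with 'p'
8 → no match
9 → match
Total matched: 4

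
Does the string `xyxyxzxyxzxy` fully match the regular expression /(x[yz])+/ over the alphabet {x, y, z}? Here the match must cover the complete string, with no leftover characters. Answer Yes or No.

Yes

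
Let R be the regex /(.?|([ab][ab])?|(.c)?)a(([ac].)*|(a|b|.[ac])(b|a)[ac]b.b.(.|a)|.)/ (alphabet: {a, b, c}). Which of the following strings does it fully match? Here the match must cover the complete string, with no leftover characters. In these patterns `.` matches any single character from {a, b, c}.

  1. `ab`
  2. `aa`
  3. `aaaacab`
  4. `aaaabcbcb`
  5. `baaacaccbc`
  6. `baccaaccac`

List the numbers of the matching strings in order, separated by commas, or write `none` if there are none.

1, 2, 3, 4, 6

1 → match
2 → match
3 → match
4 → match
5 → no match
6 → match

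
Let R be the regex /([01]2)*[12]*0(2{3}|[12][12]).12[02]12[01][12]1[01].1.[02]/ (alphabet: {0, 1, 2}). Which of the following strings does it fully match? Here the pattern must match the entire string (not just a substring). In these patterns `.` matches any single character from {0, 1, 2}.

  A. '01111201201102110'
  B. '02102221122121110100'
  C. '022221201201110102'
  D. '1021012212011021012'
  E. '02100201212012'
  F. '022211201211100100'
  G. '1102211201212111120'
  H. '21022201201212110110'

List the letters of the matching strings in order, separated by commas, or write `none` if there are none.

A → match
B → no match
C → match
D → no match
E → no match
F → match
G → match
H → match

A, C, F, G, H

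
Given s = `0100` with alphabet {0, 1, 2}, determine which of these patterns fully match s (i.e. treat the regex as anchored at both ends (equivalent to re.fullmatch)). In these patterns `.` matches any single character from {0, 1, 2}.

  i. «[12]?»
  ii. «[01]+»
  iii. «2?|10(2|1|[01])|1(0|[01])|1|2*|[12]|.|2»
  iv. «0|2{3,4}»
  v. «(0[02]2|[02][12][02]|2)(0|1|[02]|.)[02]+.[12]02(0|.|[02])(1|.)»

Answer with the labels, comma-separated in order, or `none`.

i → no match
ii → match
iii → no match
iv → no match
v → no match

ii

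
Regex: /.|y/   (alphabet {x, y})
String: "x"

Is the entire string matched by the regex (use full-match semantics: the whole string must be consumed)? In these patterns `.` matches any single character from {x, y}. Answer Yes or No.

Yes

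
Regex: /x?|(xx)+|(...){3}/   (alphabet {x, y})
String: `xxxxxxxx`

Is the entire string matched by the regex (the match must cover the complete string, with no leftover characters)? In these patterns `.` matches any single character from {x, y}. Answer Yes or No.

Yes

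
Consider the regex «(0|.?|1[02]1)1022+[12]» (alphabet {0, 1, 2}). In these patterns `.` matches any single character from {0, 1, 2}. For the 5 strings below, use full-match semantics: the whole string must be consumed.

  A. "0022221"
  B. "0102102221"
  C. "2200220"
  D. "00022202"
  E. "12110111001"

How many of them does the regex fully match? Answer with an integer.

0

A → no match
B → no match
C → no match
D → no match
E → no match
Total matched: 0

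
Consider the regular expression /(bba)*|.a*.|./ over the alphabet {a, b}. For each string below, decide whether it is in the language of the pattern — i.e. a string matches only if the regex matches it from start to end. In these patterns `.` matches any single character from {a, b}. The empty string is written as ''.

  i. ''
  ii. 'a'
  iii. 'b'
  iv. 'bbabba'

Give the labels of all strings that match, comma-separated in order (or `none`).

i. '' → match
ii. 'a' → match
iii. 'b' → match
iv. 'bbabba' → match

i, ii, iii, iv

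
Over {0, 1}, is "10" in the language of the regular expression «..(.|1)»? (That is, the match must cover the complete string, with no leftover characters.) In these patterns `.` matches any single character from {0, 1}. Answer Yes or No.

No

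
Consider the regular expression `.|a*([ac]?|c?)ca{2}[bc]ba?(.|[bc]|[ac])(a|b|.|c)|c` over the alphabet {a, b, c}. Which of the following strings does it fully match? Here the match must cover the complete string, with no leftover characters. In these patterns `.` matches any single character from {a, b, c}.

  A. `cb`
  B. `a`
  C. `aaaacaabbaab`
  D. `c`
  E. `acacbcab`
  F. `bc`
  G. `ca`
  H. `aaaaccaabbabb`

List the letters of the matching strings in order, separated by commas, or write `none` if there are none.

A → no match
B → match
C → match
D → match
E → no match
F → no match
G → no match
H → match

B, C, D, H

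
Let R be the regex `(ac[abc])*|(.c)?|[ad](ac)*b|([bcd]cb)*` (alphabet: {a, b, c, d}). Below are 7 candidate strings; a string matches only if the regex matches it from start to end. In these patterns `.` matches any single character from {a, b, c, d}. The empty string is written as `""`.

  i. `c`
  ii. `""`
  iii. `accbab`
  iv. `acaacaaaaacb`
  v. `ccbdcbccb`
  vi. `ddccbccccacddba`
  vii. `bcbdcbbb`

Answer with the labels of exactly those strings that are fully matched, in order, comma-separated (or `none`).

ii, v

i → no match
ii → match
iii → no match
iv → no match
v → match
vi → no match
vii → no match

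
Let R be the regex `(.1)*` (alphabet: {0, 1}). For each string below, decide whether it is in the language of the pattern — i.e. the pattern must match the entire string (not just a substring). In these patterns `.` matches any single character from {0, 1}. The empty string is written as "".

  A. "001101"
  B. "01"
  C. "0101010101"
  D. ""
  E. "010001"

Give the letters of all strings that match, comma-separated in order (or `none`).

B, C, D

A → no match
B → match
C → match
D → match
E → no match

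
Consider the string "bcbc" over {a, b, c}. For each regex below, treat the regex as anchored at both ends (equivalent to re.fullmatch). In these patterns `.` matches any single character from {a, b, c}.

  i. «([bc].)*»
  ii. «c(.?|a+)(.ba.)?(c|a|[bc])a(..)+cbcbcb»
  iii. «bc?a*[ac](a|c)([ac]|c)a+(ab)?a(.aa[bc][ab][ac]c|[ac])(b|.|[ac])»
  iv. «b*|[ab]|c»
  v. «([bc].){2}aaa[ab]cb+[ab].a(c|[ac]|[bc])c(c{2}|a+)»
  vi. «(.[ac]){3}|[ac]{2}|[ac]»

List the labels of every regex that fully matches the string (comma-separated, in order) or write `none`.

i → match
ii → no match — must start with "c"
iii → no match
iv → no match
v → no match
vi → no match

i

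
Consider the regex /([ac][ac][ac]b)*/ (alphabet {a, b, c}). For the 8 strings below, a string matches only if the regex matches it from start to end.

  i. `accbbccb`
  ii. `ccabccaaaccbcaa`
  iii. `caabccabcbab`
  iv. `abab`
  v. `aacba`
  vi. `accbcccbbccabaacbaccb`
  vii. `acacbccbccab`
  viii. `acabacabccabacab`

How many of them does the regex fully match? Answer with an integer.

1

i → no match
ii → no match
iii → no match
iv → no match
v → no match
vi → no match
vii → no match
viii → match
Total matched: 1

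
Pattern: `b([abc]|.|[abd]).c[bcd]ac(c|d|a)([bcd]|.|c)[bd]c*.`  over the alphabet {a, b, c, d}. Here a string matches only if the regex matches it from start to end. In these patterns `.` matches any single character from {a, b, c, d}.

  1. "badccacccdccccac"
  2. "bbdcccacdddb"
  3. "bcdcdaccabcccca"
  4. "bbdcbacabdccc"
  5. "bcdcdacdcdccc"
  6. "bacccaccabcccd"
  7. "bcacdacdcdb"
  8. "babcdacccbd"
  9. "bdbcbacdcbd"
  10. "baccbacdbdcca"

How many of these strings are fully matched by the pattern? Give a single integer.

1 → no match
2 → no match
3 → match
4 → match
5 → match
6 → match
7 → match
8 → match
9 → match
10 → match
Total matched: 8

8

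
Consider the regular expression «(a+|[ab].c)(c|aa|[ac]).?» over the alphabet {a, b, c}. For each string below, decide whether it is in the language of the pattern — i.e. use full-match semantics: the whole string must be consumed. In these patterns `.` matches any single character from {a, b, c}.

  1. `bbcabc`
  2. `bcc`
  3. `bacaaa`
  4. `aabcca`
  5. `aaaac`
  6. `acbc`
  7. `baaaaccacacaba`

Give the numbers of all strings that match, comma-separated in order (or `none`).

1. `bbcabc` → no match
2. `bcc` → no match
3. `bacaaa` → match
4. `aabcca` → no match
5. `aaaac` → match
6. `acbc` → no match
7 → no match

3, 5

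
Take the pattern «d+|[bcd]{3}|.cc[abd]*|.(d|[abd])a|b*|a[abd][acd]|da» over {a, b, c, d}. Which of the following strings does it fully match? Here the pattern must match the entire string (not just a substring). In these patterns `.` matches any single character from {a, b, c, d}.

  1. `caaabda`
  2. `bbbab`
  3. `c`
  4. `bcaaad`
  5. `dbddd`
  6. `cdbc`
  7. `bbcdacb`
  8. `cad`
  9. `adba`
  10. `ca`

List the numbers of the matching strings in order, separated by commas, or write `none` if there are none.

1. `caaabda` → no match
2. `bbbab` → no match
3. `c` → no match
4. `bcaaad` → no match
5. `dbddd` → no match
6. `cdbc` → no match
7. `bbcdacb` → no match
8. `cad` → no match
9. `adba` → no match
10. `ca` → no match

none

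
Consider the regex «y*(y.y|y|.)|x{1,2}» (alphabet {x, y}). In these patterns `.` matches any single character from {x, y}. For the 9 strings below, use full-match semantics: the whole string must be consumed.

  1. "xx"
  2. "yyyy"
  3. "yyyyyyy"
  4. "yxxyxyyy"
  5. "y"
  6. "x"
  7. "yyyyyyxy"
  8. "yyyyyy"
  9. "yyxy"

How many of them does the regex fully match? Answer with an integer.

1 → match
2 → match
3 → match
4 → no match
5 → match
6 → match
7 → match
8 → match
9 → match
Total matched: 8

8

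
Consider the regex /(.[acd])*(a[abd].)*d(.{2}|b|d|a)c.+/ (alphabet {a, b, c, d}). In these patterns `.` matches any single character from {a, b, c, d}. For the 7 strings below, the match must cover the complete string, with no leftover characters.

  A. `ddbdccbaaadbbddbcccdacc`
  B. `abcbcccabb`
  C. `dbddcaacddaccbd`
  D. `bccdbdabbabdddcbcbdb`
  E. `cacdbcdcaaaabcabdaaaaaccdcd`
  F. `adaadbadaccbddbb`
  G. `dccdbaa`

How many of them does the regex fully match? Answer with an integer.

1

A → no match
B → no match
C → no match
D → match
E → no match
F → no match
G → no match
Total matched: 1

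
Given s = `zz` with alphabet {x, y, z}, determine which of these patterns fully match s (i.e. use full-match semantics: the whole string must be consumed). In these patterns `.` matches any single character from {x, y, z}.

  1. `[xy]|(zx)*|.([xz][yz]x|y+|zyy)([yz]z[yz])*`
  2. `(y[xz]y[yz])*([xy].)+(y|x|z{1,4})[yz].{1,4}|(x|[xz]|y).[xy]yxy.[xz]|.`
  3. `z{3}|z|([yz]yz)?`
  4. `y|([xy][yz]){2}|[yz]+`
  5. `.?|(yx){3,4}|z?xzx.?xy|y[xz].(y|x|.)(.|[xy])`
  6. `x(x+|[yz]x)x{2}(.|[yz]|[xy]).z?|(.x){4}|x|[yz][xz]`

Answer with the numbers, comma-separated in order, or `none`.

1 → no match
2 → no match
3 → no match
4 → match
5 → no match
6 → match

4, 6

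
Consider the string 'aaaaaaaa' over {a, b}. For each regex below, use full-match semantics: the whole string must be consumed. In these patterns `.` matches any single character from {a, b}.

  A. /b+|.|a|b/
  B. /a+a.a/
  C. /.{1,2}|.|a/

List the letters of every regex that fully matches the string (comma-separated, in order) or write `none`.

A → no match
B → match
C → no match

B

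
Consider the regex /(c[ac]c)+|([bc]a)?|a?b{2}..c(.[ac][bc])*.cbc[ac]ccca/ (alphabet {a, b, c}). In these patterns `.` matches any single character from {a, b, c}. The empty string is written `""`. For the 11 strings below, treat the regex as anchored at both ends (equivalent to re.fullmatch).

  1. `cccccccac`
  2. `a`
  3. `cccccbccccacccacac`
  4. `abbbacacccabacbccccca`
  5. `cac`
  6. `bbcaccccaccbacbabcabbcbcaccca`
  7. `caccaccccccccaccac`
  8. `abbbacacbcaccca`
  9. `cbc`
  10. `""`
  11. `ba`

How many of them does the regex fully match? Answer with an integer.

1. `cccccccac` → match
2. `a` → no match
3 → no match
4 → match
5. `cac` → match
6 → match
7 → match
8 → match
9. `cbc` → no match
10. `""` → match
11. `ba` → match
Total matched: 8

8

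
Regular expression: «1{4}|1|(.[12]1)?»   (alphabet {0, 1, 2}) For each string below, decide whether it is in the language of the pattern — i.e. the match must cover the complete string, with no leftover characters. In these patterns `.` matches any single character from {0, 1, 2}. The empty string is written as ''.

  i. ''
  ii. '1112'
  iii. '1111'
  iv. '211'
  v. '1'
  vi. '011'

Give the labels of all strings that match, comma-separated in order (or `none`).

i, iii, iv, v, vi

i. '' → match
ii. '1112' → no match
iii. '1111' → match
iv. '211' → match
v. '1' → match
vi. '011' → match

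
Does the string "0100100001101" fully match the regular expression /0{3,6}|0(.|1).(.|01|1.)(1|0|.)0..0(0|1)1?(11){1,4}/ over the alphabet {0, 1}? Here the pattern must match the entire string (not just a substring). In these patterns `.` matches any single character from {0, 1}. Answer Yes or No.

No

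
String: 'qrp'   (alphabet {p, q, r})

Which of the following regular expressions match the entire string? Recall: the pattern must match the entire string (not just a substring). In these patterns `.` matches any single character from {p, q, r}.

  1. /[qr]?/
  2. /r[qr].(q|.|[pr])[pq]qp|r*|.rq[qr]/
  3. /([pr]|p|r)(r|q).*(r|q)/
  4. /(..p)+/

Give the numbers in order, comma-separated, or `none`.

4

1 → no match
2 → no match
3 → no match
4 → match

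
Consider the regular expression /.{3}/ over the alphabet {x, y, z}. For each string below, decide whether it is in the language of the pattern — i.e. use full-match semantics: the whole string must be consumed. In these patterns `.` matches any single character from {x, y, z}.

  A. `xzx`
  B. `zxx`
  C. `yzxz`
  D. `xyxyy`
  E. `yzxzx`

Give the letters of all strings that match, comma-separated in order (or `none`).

A → match
B → match
C → no match
D → no match
E → no match

A, B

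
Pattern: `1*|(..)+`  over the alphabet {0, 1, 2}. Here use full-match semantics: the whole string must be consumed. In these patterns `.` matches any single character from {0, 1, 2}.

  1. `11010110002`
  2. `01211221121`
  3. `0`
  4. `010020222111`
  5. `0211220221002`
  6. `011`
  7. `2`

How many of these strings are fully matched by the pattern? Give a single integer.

1 → no match
2 → no match
3 → no match
4 → match
5 → no match
6 → no match
7 → no match
Total matched: 1

1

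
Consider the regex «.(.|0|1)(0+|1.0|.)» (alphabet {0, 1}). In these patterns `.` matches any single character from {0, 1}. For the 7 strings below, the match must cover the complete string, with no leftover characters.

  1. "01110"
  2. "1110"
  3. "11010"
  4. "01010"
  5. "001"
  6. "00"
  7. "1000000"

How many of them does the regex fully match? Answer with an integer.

3

1 → match
2 → no match
3 → no match
4 → no match
5 → match
6 → no match
7 → match
Total matched: 3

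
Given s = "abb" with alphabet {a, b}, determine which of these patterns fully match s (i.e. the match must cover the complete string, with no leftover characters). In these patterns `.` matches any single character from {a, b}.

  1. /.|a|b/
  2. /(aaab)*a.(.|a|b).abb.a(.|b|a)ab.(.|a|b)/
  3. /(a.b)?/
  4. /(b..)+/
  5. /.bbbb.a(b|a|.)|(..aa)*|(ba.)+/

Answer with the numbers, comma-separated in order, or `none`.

1 → no match
2 → no match
3 → match
4 → no match — must start with "b"
5 → no match

3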